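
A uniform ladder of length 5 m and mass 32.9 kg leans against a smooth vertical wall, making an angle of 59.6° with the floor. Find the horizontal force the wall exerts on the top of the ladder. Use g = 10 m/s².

Choose the foot of the ladder as the axis so the floor normal and friction both act there and drop out.
Ladder weight 32.9×10 = 329 N acts at 2.5 m along the ladder; its horizontal arm is 2.5·cos59.6° = 1.265 m → τ = 416.2 N·m clockwise.
Wall normal N acts horizontally at the top; its moment arm is the height L sinθ = 5·sin59.6° = 4.313 m, counterclockwise.
For rotational equilibrium, N × 4.313 = 416.2, so N = 96.5 N.

N_wall ≈ 96.5 N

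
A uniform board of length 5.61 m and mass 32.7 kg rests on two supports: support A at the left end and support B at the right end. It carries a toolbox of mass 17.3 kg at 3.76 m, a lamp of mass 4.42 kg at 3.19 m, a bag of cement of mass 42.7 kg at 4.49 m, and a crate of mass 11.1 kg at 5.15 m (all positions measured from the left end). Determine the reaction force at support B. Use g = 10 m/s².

Sum moments about support A (its reaction then has zero moment arm).
Beam weight: 32.7 × 10 = 327 N down at 2.805 m → arm 2.805 m, τ = 327 × 2.805 = 917.2 N·m clockwise.
Toolbox: 17.3 × 10 = 173 N down at 3.76 m → arm 3.76 m, τ = 173 × 3.76 = 650.5 N·m clockwise.
Lamp: 4.42 × 10 = 44.2 N down at 3.19 m → arm 3.19 m, τ = 44.2 × 3.19 = 141 N·m clockwise.
Bag of cement: 42.7 × 10 = 427 N down at 4.49 m → arm 4.49 m, τ = 427 × 4.49 = 1917 N·m clockwise.
Crate: 11.1 × 10 = 111 N down at 5.15 m → arm 5.15 m, τ = 111 × 5.15 = 571.7 N·m clockwise.
Net load moment about support A = 4197 N·m clockwise.
Reaction R at support B is upward at 5.61 m, arm 5.61 m → moment R × 5.61 counterclockwise.
Balancing moments: R × 5.61 = 4197, giving R = 748 N.

R_B ≈ 748 N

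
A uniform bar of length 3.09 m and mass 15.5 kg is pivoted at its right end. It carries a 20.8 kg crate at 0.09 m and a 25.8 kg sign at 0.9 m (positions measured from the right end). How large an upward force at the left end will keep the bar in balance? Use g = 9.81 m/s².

About the right end:
Beam weight: 15.5 × 9.81 = 152.1 N down at 1.545 m → arm 1.545 m, τ = 152.1 × 1.545 = 235 N·m counterclockwise.
Crate: 20.8 × 9.81 = 204 N down at 0.09 m → arm 0.09 m, τ = 204 × 0.09 = 18.36 N·m counterclockwise.
Sign: 25.8 × 9.81 = 253.1 N down at 0.9 m → arm 0.9 m, τ = 253.1 × 0.9 = 227.8 N·m counterclockwise.
Net moment of the loads = 481.2 N·m counterclockwise.
The upward force F acts at the left end, arm 3.09 m, giving F × 3.09 clockwise.
Balancing moments: F × 3.09 = 481.2, giving F = 481.2 / 3.09 = 156 N.

F ≈ 156 N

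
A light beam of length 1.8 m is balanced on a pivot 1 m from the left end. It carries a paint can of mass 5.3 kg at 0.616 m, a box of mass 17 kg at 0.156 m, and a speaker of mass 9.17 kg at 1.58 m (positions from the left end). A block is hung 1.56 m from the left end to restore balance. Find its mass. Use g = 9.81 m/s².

m ≈ 19.8 kg

Sum moments about the pivot (at 1 m from the left end) (the support reaction has zero arm there).
Paint can: 5.3 × 9.81 = 51.99 N down at 0.616 m → arm 0.384 m, τ = 51.99 × 0.384 = 19.96 N·m counterclockwise.
Box: 17 × 9.81 = 166.8 N down at 0.156 m → arm 0.844 m, τ = 166.8 × 0.844 = 140.8 N·m counterclockwise.
Speaker: 9.17 × 9.81 = 89.96 N down at 1.58 m → arm 0.58 m, τ = 89.96 × 0.58 = 52.18 N·m clockwise.
Net moment of known loads = 108.6 N·m counterclockwise.
An unknown mass m at 1.56 m has arm 0.56 m; its moment is m·g·0.56 clockwise.
Balancing moments: m × 9.81 × 0.56 = 108.6, giving m = 108.6 / (9.81 × 0.56) = 19.8 kg.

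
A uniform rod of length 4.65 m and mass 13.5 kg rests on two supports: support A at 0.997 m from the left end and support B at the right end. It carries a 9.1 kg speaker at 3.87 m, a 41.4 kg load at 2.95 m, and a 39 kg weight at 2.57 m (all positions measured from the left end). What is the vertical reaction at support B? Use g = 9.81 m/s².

Take moments about support A.
Beam weight: 13.5 × 9.81 = 132.4 N down at 2.325 m → arm 1.328 m, τ = 132.4 × 1.328 = 175.8 N·m clockwise.
Speaker: 9.1 × 9.81 = 89.27 N down at 3.87 m → arm 2.873 m, τ = 89.27 × 2.873 = 256.5 N·m clockwise.
Load: 41.4 × 9.81 = 406.1 N down at 2.95 m → arm 1.953 m, τ = 406.1 × 1.953 = 793.1 N·m clockwise.
Weight: 39 × 9.81 = 382.6 N down at 2.57 m → arm 1.573 m, τ = 382.6 × 1.573 = 601.8 N·m clockwise.
Net load moment about support A = 1827 N·m clockwise.
Reaction R at support B is upward at 4.65 m, arm 3.653 m → moment R × 3.653 counterclockwise.
Balancing moments: R × 3.653 = 1827, giving R = 500 N.

R_B ≈ 500 N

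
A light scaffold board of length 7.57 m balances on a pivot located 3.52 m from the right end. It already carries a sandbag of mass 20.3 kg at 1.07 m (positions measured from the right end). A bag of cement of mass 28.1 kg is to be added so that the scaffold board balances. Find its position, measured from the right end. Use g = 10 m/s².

x ≈ 5.29 m from the right end

About the pivot (at 3.52 m from the right end):
Sandbag: 20.3 × 10 = 203 N down at 1.07 m → arm 2.45 m, τ = 203 × 2.45 = 497.4 N·m clockwise.
Net moment of existing loads = 497.4 N·m clockwise.
The bag of cement weighs 28.1 × 10 = 281 N and must supply an equal counterclockwise moment, so its lever arm about the pivot is 497.4 / 281 = 1.77 m.
That puts it at 3.52 + 1.77 = 5.29 m from the right end.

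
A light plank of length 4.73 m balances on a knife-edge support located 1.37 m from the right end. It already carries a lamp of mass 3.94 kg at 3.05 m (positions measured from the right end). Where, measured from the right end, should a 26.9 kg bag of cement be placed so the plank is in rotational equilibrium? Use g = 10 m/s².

Take moments about the knife-edge support (at 1.37 m from the right end).
Lamp: 3.94 × 10 = 39.4 N down at 3.05 m → arm 1.68 m, τ = 39.4 × 1.68 = 66.19 N·m counterclockwise.
Net moment of existing loads = 66.19 N·m counterclockwise.
The bag of cement weighs 26.9 × 10 = 269 N and must supply an equal clockwise moment, so its lever arm about the knife-edge support is 66.19 / 269 = 0.246 m.
That puts it at 1.37 − 0.246 = 1.12 m from the right end.

x ≈ 1.12 m from the right end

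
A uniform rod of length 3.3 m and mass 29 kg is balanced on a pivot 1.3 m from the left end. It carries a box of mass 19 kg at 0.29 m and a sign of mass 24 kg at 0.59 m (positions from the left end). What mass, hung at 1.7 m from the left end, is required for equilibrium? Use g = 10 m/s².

m ≈ 65.2 kg

Choose the pivot (at 1.3 m from the left end) as the axis so the support reaction has zero arm there.
Beam weight: 29 × 10 = 290 N down at 1.65 m → arm 0.35 m, τ = 290 × 0.35 = 101.5 N·m clockwise.
Box: 19 × 10 = 190 N down at 0.29 m → arm 1.01 m, τ = 190 × 1.01 = 191.9 N·m counterclockwise.
Sign: 24 × 10 = 240 N down at 0.59 m → arm 0.71 m, τ = 240 × 0.71 = 170.4 N·m counterclockwise.
Net moment of known loads = 260.8 N·m counterclockwise.
An unknown mass m at 1.7 m has arm 0.4 m; its moment is m·g·0.4 clockwise.
For rotational equilibrium, m × 10 × 0.4 = 260.8, so m = 260.8 / (10 × 0.4) = 65.2 kg.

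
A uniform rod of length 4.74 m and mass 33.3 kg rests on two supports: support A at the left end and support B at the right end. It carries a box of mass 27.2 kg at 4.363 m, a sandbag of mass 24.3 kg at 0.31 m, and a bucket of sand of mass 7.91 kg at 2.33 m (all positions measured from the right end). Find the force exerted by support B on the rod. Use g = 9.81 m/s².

Take moments about support A.
Beam weight: 33.3 × 9.81 = 326.7 N down at 2.37 m → arm 2.37 m, τ = 326.7 × 2.37 = 774.3 N·m clockwise.
Box: 27.2 × 9.81 = 266.8 N down at 4.363 m → arm 0.377 m, τ = 266.8 × 0.377 = 100.6 N·m clockwise.
Sandbag: 24.3 × 9.81 = 238.4 N down at 0.31 m → arm 4.43 m, τ = 238.4 × 4.43 = 1056 N·m clockwise.
Bucket of sand: 7.91 × 9.81 = 77.6 N down at 2.33 m → arm 2.41 m, τ = 77.6 × 2.41 = 187 N·m clockwise.
Net load moment about support A = 2118 N·m clockwise.
Reaction R at support B is upward at 0 m, arm 4.74 m → moment R × 4.74 counterclockwise.
Στ = 0 ⇒ R × 4.74 = 2118 ⇒ R = 447 N.

R_B ≈ 447 N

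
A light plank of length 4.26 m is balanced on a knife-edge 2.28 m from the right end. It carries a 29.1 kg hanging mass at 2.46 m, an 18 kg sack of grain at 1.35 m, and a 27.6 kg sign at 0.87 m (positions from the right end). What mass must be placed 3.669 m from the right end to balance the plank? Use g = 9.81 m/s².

m ≈ 36.3 kg

Sum moments about the knife-edge (at 2.28 m from the right end) (the support reaction has zero arm there).
Hanging mass: 29.1 × 9.81 = 285.5 N down at 2.46 m → arm 0.18 m, τ = 285.5 × 0.18 = 51.39 N·m counterclockwise.
Sack of grain: 18 × 9.81 = 176.6 N down at 1.35 m → arm 0.93 m, τ = 176.6 × 0.93 = 164.2 N·m clockwise.
Sign: 27.6 × 9.81 = 270.8 N down at 0.87 m → arm 1.41 m, τ = 270.8 × 1.41 = 381.8 N·m clockwise.
Net moment of known loads = 494.6 N·m clockwise.
An unknown mass m at 3.669 m has arm 1.389 m; its moment is m·g·1.389 counterclockwise.
Balancing moments: m × 9.81 × 1.389 = 494.6, giving m = 494.6 / (9.81 × 1.389) = 36.3 kg.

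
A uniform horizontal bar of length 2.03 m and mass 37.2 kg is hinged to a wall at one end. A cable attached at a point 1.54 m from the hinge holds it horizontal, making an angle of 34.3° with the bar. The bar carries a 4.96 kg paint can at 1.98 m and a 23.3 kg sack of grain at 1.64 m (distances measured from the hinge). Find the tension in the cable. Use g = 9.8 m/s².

About the hinge:
Beam weight: 37.2 × 9.8 = 364.6 N down at 1.015 m → arm 1.015 m, τ = 364.6 × 1.015 = 370.1 N·m clockwise.
Paint can: 4.96 × 9.8 = 48.61 N down at 1.98 m → arm 1.98 m, τ = 48.61 × 1.98 = 96.25 N·m clockwise.
Sack of grain: 23.3 × 9.8 = 228.3 N down at 1.64 m → arm 1.64 m, τ = 228.3 × 1.64 = 374.4 N·m clockwise.
Total clockwise load moment = 840.8 N·m.
The cable tension T acts at 1.54 m; only its component perpendicular to the bar, T sinθ, produces torque. sin 34.3° = 0.5635.
Balancing moments: T × 1.54 × 0.5635 = 840.8, giving T = 840.8 / 0.8678 = 969 N.

T ≈ 969 N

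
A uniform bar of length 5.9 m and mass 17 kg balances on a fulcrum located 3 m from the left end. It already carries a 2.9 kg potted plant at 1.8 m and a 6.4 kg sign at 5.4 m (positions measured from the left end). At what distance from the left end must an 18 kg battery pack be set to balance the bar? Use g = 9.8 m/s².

Take moments about the fulcrum (at 3 m from the left end).
Beam weight: 17 × 9.8 = 166.6 N down at 2.95 m → arm 0.05 m, τ = 166.6 × 0.05 = 8.33 N·m counterclockwise.
Potted plant: 2.9 × 9.8 = 28.42 N down at 1.8 m → arm 1.2 m, τ = 28.42 × 1.2 = 34.1 N·m counterclockwise.
Sign: 6.4 × 9.8 = 62.72 N down at 5.4 m → arm 2.4 m, τ = 62.72 × 2.4 = 150.5 N·m clockwise.
Net moment of existing loads = 108.1 N·m clockwise.
The battery pack weighs 18 × 9.8 = 176.4 N and must supply an equal counterclockwise moment, so its lever arm about the fulcrum is 108.1 / 176.4 = 0.613 m.
That puts it at 3 − 0.613 = 2.39 m from the left end.

x ≈ 2.39 m from the left end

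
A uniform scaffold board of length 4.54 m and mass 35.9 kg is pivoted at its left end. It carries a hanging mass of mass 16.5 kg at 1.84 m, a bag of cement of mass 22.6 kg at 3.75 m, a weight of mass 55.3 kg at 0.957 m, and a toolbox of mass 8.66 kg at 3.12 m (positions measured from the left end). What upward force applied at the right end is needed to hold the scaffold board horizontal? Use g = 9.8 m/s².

F ≈ 597 N

Take moments about the left end.
Beam weight: 35.9 × 9.8 = 351.8 N down at 2.27 m → arm 2.27 m, τ = 351.8 × 2.27 = 798.6 N·m clockwise.
Hanging mass: 16.5 × 9.8 = 161.7 N down at 1.84 m → arm 1.84 m, τ = 161.7 × 1.84 = 297.5 N·m clockwise.
Bag of cement: 22.6 × 9.8 = 221.5 N down at 3.75 m → arm 3.75 m, τ = 221.5 × 3.75 = 830.6 N·m clockwise.
Weight: 55.3 × 9.8 = 541.9 N down at 0.957 m → arm 0.957 m, τ = 541.9 × 0.957 = 518.6 N·m clockwise.
Toolbox: 8.66 × 9.8 = 84.87 N down at 3.12 m → arm 3.12 m, τ = 84.87 × 3.12 = 264.8 N·m clockwise.
Net moment of the loads = 2710 N·m clockwise.
The upward force F acts at the right end, arm 4.54 m, giving F × 4.54 counterclockwise.
Στ = 0 ⇒ F × 4.54 = 2710 ⇒ F = 2710 / 4.54 = 597 N.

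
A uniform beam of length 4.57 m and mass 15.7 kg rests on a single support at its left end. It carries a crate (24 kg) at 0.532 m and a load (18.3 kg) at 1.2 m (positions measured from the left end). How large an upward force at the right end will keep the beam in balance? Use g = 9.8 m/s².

Sum moments about the left end (the unknown pivot reaction has zero arm there).
Beam weight: 15.7 × 9.8 = 153.9 N down at 2.285 m → arm 2.285 m, τ = 153.9 × 2.285 = 351.7 N·m clockwise.
Crate: 24 × 9.8 = 235.2 N down at 0.532 m → arm 0.532 m, τ = 235.2 × 0.532 = 125.1 N·m clockwise.
Load: 18.3 × 9.8 = 179.3 N down at 1.2 m → arm 1.2 m, τ = 179.3 × 1.2 = 215.2 N·m clockwise.
Net moment of the loads = 692 N·m clockwise.
The upward force F acts at the right end, arm 4.57 m, giving F × 4.57 counterclockwise.
Στ = 0 ⇒ F × 4.57 = 692 ⇒ F = 692 / 4.57 = 151 N.

F ≈ 151 N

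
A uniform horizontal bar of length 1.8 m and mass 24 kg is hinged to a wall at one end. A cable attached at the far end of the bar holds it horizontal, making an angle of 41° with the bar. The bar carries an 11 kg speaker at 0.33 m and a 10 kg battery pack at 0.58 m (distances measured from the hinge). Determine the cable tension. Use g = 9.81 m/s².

T ≈ 258 N

Take moments about the hinge.
Beam weight: 24 × 9.81 = 235.4 N down at 0.9 m → arm 0.9 m, τ = 235.4 × 0.9 = 211.9 N·m clockwise.
Speaker: 11 × 9.81 = 107.9 N down at 0.33 m → arm 0.33 m, τ = 107.9 × 0.33 = 35.61 N·m clockwise.
Battery pack: 10 × 9.81 = 98.1 N down at 0.58 m → arm 0.58 m, τ = 98.1 × 0.58 = 56.9 N·m clockwise.
Total clockwise load moment = 304.4 N·m.
The cable tension T acts at 1.8 m; only its component perpendicular to the bar, T sinθ, produces torque. sin 41° = 0.6561.
Στ = 0 ⇒ T × 1.8 × 0.6561 = 304.4 ⇒ T = 304.4 / 1.181 = 258 N.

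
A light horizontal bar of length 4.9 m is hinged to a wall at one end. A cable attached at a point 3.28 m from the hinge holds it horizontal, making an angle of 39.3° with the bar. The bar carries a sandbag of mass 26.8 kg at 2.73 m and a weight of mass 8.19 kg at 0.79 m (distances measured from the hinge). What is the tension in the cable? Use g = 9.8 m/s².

Choose the hinge as the axis so the unknown hinge reaction has zero arm there.
Sandbag: 26.8 × 9.8 = 262.6 N down at 2.73 m → arm 2.73 m, τ = 262.6 × 2.73 = 716.9 N·m clockwise.
Weight: 8.19 × 9.8 = 80.26 N down at 0.79 m → arm 0.79 m, τ = 80.26 × 0.79 = 63.41 N·m clockwise.
Total clockwise load moment = 780.3 N·m.
The cable tension T acts at 3.28 m; only its component perpendicular to the bar, T sinθ, produces torque. sin 39.3° = 0.6334.
For rotational equilibrium, T × 3.28 × 0.6334 = 780.3, so T = 780.3 / 2.078 = 376 N.

T ≈ 376 N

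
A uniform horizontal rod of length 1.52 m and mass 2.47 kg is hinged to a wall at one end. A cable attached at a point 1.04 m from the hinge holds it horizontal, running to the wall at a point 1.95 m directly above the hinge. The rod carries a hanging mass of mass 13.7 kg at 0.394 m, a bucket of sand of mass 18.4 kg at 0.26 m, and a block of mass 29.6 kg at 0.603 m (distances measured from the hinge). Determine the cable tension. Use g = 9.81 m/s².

Take moments about the hinge.
Beam weight: 2.47 × 9.81 = 24.23 N down at 0.76 m → arm 0.76 m, τ = 24.23 × 0.76 = 18.41 N·m clockwise.
Hanging mass: 13.7 × 9.81 = 134.4 N down at 0.394 m → arm 0.394 m, τ = 134.4 × 0.394 = 52.95 N·m clockwise.
Bucket of sand: 18.4 × 9.81 = 180.5 N down at 0.26 m → arm 0.26 m, τ = 180.5 × 0.26 = 46.93 N·m clockwise.
Block: 29.6 × 9.81 = 290.4 N down at 0.603 m → arm 0.603 m, τ = 290.4 × 0.603 = 175.1 N·m clockwise.
Total clockwise load moment = 293.4 N·m.
The cable tension T acts at 1.04 m; only its component perpendicular to the rod, T sinθ, produces torque. sinθ = h/√(h²+d²) = 1.95/√(1.95²+1.04²) = 0.8824.
Στ = 0 ⇒ T × 1.04 × 0.8824 = 293.4 ⇒ T = 293.4 / 0.9177 = 320 N.

T ≈ 320 N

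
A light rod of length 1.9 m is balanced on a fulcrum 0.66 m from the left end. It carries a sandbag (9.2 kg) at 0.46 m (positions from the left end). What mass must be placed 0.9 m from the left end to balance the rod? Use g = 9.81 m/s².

Choose the fulcrum (at 0.66 m from the left end) as the axis so the support reaction has zero arm there.
Sandbag: 9.2 × 9.81 = 90.25 N down at 0.46 m → arm 0.2 m, τ = 90.25 × 0.2 = 18.05 N·m counterclockwise.
Net moment of known loads = 18.05 N·m counterclockwise.
An unknown mass m at 0.9 m has arm 0.24 m; its moment is m·g·0.24 clockwise.
Στ = 0 ⇒ m × 9.81 × 0.24 = 18.05 ⇒ m = 18.05 / (9.81 × 0.24) = 7.67 kg.

m ≈ 7.67 kg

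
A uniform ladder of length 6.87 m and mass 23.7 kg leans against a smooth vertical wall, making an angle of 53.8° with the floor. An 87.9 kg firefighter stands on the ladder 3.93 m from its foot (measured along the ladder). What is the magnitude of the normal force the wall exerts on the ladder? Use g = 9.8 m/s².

N_wall ≈ 446 N

Taking torques about the foot of the ladder:
Ladder weight 23.7×9.8 = 232.3 N acts at 3.435 m along the ladder; its horizontal arm is 3.435·cos53.8° = 2.029 m → τ = 471.3 N·m clockwise.
Firefighter: 87.9×9.8 = 861.4 N at 3.93 m → arm 2.321 m → τ = 1999 N·m clockwise.
Wall normal N acts horizontally at the top; its moment arm is the height L sinθ = 6.87·sin53.8° = 5.544 m, counterclockwise.
For rotational equilibrium, N × 5.544 = 2470, so N = 446 N.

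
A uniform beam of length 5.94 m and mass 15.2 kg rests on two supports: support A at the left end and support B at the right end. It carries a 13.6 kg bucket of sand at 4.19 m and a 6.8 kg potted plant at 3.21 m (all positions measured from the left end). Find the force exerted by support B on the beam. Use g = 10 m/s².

R_B ≈ 209 N

About support A:
Beam weight: 15.2 × 10 = 152 N down at 2.97 m → arm 2.97 m, τ = 152 × 2.97 = 451.4 N·m clockwise.
Bucket of sand: 13.6 × 10 = 136 N down at 4.19 m → arm 4.19 m, τ = 136 × 4.19 = 569.8 N·m clockwise.
Potted plant: 6.8 × 10 = 68 N down at 3.21 m → arm 3.21 m, τ = 68 × 3.21 = 218.3 N·m clockwise.
Net load moment about support A = 1240 N·m clockwise.
Reaction R at support B is upward at 5.94 m, arm 5.94 m → moment R × 5.94 counterclockwise.
For rotational equilibrium, R × 5.94 = 1240, so R = 209 N.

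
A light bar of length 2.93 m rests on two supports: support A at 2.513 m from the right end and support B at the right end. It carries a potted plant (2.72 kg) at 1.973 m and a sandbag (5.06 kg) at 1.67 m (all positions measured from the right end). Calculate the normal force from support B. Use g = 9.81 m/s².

Taking torques about support A:
Potted plant: 2.72 × 9.81 = 26.68 N down at 1.973 m → arm 0.54 m, τ = 26.68 × 0.54 = 14.41 N·m clockwise.
Sandbag: 5.06 × 9.81 = 49.64 N down at 1.67 m → arm 0.843 m, τ = 49.64 × 0.843 = 41.85 N·m clockwise.
Net load moment about support A = 56.26 N·m clockwise.
Reaction R at support B is upward at 0 m, arm 2.513 m → moment R × 2.513 counterclockwise.
Setting net torque to zero: R × 2.513 = 56.26 → R = 22.4 N.

R_B ≈ 22.4 N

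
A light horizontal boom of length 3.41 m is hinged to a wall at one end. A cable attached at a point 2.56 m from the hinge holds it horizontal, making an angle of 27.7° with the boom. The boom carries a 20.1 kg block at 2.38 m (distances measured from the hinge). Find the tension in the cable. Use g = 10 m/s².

Choose the hinge as the axis so the unknown hinge reaction has zero arm there.
Block: 20.1 × 10 = 201 N down at 2.38 m → arm 2.38 m, τ = 201 × 2.38 = 478.4 N·m clockwise.
Total clockwise load moment = 478.4 N·m.
The cable tension T acts at 2.56 m; only its component perpendicular to the boom, T sinθ, produces torque. sin 27.7° = 0.4648.
Setting net torque to zero: T × 2.56 × 0.4648 = 478.4 → T = 478.4 / 1.19 = 402 N.

T ≈ 402 N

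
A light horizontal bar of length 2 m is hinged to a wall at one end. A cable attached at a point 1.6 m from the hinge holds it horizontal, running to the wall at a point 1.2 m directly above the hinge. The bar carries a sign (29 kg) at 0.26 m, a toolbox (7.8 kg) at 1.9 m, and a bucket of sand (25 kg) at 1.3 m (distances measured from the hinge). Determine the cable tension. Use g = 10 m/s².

Choose the hinge as the axis so the unknown hinge reaction has zero arm there.
Sign: 29 × 10 = 290 N down at 0.26 m → arm 0.26 m, τ = 290 × 0.26 = 75.4 N·m clockwise.
Toolbox: 7.8 × 10 = 78 N down at 1.9 m → arm 1.9 m, τ = 78 × 1.9 = 148.2 N·m clockwise.
Bucket of sand: 25 × 10 = 250 N down at 1.3 m → arm 1.3 m, τ = 250 × 1.3 = 325 N·m clockwise.
Total clockwise load moment = 548.6 N·m.
The cable tension T acts at 1.6 m; only its component perpendicular to the bar, T sinθ, produces torque. sinθ = h/√(h²+d²) = 1.2/√(1.2²+1.6²) = 0.6.
Balancing moments: T × 1.6 × 0.6 = 548.6, giving T = 548.6 / 0.96 = 571 N.

T ≈ 571 N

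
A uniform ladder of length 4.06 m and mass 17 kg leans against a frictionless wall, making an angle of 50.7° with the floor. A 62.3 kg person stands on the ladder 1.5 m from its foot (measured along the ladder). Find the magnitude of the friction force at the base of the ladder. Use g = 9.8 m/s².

Taking torques about the foot of the ladder:
Ladder weight 17×9.8 = 166.6 N acts at 2.03 m along the ladder; its horizontal arm is 2.03·cos50.7° = 1.286 m → τ = 214.2 N·m clockwise.
Person: 62.3×9.8 = 610.5 N at 1.5 m → arm 0.9501 m → τ = 580 N·m clockwise.
Wall normal N acts horizontally at the top; its moment arm is the height L sinθ = 4.06·sin50.7° = 3.142 m, counterclockwise.
Στ = 0 ⇒ N × 3.142 = 794.2 ⇒ N = 253 N.
ΣFx = 0: friction at the foot balances the wall's push, so f = N_wall = 253 N.

f ≈ 253 N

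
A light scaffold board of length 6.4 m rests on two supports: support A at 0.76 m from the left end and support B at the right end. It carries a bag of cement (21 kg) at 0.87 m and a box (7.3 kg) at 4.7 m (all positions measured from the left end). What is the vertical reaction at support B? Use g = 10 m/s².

R_B ≈ 55.1 N

Take moments about support A.
Bag of cement: 21 × 10 = 210 N down at 0.87 m → arm 0.11 m, τ = 210 × 0.11 = 23.1 N·m clockwise.
Box: 7.3 × 10 = 73 N down at 4.7 m → arm 3.94 m, τ = 73 × 3.94 = 287.6 N·m clockwise.
Net load moment about support A = 310.7 N·m clockwise.
Reaction R at support B is upward at 6.4 m, arm 5.64 m → moment R × 5.64 counterclockwise.
Στ = 0 ⇒ R × 5.64 = 310.7 ⇒ R = 55.1 N.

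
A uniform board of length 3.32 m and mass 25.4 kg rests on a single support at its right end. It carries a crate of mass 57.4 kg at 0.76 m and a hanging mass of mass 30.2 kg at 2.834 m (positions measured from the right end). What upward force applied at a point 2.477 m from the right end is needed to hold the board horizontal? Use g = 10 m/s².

Take moments about the right end.
Beam weight: 25.4 × 10 = 254 N down at 1.66 m → arm 1.66 m, τ = 254 × 1.66 = 421.6 N·m counterclockwise.
Crate: 57.4 × 10 = 574 N down at 0.76 m → arm 0.76 m, τ = 574 × 0.76 = 436.2 N·m counterclockwise.
Hanging mass: 30.2 × 10 = 302 N down at 2.834 m → arm 2.834 m, τ = 302 × 2.834 = 855.9 N·m counterclockwise.
Net moment of the loads = 1714 N·m counterclockwise.
The upward force F acts at a point 2.477 m from the right end, arm 2.477 m, giving F × 2.477 clockwise.
Balancing moments: F × 2.477 = 1714, giving F = 1714 / 2.477 = 692 N.

F ≈ 692 N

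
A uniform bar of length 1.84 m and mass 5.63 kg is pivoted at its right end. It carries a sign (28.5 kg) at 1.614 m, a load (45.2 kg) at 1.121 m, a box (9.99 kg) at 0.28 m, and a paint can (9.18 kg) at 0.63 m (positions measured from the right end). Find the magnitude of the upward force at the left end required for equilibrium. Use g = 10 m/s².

Choose the right end as the axis so the unknown pivot reaction has zero arm there.
Beam weight: 5.63 × 10 = 56.3 N down at 0.92 m → arm 0.92 m, τ = 56.3 × 0.92 = 51.8 N·m counterclockwise.
Sign: 28.5 × 10 = 285 N down at 1.614 m → arm 1.614 m, τ = 285 × 1.614 = 460 N·m counterclockwise.
Load: 45.2 × 10 = 452 N down at 1.121 m → arm 1.121 m, τ = 452 × 1.121 = 506.7 N·m counterclockwise.
Box: 9.99 × 10 = 99.9 N down at 0.28 m → arm 0.28 m, τ = 99.9 × 0.28 = 27.97 N·m counterclockwise.
Paint can: 9.18 × 10 = 91.8 N down at 0.63 m → arm 0.63 m, τ = 91.8 × 0.63 = 57.83 N·m counterclockwise.
Net moment of the loads = 1104 N·m counterclockwise.
The upward force F acts at the left end, arm 1.84 m, giving F × 1.84 clockwise.
For rotational equilibrium, F × 1.84 = 1104, so F = 1104 / 1.84 = 600 N.

F ≈ 600 N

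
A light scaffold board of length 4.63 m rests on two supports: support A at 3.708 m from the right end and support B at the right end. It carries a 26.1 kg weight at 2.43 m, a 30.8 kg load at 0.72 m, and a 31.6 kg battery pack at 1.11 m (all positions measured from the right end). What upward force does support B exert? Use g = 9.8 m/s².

R_B ≈ 548 N

About support A:
Weight: 26.1 × 9.8 = 255.8 N down at 2.43 m → arm 1.278 m, τ = 255.8 × 1.278 = 326.9 N·m clockwise.
Load: 30.8 × 9.8 = 301.8 N down at 0.72 m → arm 2.988 m, τ = 301.8 × 2.988 = 901.8 N·m clockwise.
Battery pack: 31.6 × 9.8 = 309.7 N down at 1.11 m → arm 2.598 m, τ = 309.7 × 2.598 = 804.6 N·m clockwise.
Net load moment about support A = 2033 N·m clockwise.
Reaction R at support B is upward at 0 m, arm 3.708 m → moment R × 3.708 counterclockwise.
Στ = 0 ⇒ R × 3.708 = 2033 ⇒ R = 548 N.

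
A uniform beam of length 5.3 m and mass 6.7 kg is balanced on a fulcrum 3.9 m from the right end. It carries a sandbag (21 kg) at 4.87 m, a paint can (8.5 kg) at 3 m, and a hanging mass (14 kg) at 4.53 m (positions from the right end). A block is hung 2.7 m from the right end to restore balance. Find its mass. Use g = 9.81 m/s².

Taking torques about the fulcrum (at 3.9 m from the right end):
Beam weight: 6.7 × 9.81 = 65.73 N down at 2.65 m → arm 1.25 m, τ = 65.73 × 1.25 = 82.16 N·m clockwise.
Sandbag: 21 × 9.81 = 206 N down at 4.87 m → arm 0.97 m, τ = 206 × 0.97 = 199.8 N·m counterclockwise.
Paint can: 8.5 × 9.81 = 83.39 N down at 3 m → arm 0.9 m, τ = 83.39 × 0.9 = 75.05 N·m clockwise.
Hanging mass: 14 × 9.81 = 137.3 N down at 4.53 m → arm 0.63 m, τ = 137.3 × 0.63 = 86.5 N·m counterclockwise.
Net moment of known loads = 129.1 N·m counterclockwise.
An unknown mass m at 2.7 m has arm 1.2 m; its moment is m·g·1.2 clockwise.
Στ = 0 ⇒ m × 9.81 × 1.2 = 129.1 ⇒ m = 129.1 / (9.81 × 1.2) = 11 kg.

m ≈ 11 kg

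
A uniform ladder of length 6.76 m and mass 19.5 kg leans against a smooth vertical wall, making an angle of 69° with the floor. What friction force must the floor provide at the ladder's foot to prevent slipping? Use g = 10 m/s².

f ≈ 37.4 N

Taking torques about the foot of the ladder:
Ladder weight 19.5×10 = 195 N acts at 3.38 m along the ladder; its horizontal arm is 3.38·cos69° = 1.211 m → τ = 236.1 N·m clockwise.
Wall normal N acts horizontally at the top; its moment arm is the height L sinθ = 6.76·sin69° = 6.311 m, counterclockwise.
Στ = 0 ⇒ N × 6.311 = 236.1 ⇒ N = 37.4 N.
ΣFx = 0: friction at the foot balances the wall's push, so f = N_wall = 37.4 N.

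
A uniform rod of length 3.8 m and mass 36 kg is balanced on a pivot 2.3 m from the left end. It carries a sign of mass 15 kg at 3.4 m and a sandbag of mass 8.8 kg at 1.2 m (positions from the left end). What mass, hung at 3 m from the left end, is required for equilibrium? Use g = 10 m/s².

m ≈ 10.8 kg

Take moments about the pivot (at 2.3 m from the left end).
Beam weight: 36 × 10 = 360 N down at 1.9 m → arm 0.4 m, τ = 360 × 0.4 = 144 N·m counterclockwise.
Sign: 15 × 10 = 150 N down at 3.4 m → arm 1.1 m, τ = 150 × 1.1 = 165 N·m clockwise.
Sandbag: 8.8 × 10 = 88 N down at 1.2 m → arm 1.1 m, τ = 88 × 1.1 = 96.8 N·m counterclockwise.
Net moment of known loads = 75.8 N·m counterclockwise.
An unknown mass m at 3 m has arm 0.7 m; its moment is m·g·0.7 clockwise.
Setting net torque to zero: m × 10 × 0.7 = 75.8 → m = 75.8 / (10 × 0.7) = 10.8 kg.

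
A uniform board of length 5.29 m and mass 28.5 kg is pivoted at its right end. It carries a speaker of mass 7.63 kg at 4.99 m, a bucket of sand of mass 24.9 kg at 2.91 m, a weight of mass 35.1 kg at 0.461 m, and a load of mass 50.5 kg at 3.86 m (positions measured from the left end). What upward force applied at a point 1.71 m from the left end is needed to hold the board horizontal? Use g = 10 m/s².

About the right end:
Beam weight: 28.5 × 10 = 285 N down at 2.645 m → arm 2.645 m, τ = 285 × 2.645 = 753.8 N·m counterclockwise.
Speaker: 7.63 × 10 = 76.3 N down at 4.99 m → arm 0.3 m, τ = 76.3 × 0.3 = 22.89 N·m counterclockwise.
Bucket of sand: 24.9 × 10 = 249 N down at 2.91 m → arm 2.38 m, τ = 249 × 2.38 = 592.6 N·m counterclockwise.
Weight: 35.1 × 10 = 351 N down at 0.461 m → arm 4.829 m, τ = 351 × 4.829 = 1695 N·m counterclockwise.
Load: 50.5 × 10 = 505 N down at 3.86 m → arm 1.43 m, τ = 505 × 1.43 = 722.1 N·m counterclockwise.
Net moment of the loads = 3786 N·m counterclockwise.
The upward force F acts at a point 1.71 m from the left end, arm 3.58 m, giving F × 3.58 clockwise.
Setting net torque to zero: F × 3.58 = 3786 → F = 3786 / 3.58 = 1060 N.

F ≈ 1060 N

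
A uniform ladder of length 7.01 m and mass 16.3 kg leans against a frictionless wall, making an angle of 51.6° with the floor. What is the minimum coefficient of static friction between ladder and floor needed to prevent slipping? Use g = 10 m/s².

Take moments about the foot of the ladder.
Ladder weight 16.3×10 = 163 N acts at 3.505 m along the ladder; its horizontal arm is 3.505·cos51.6° = 2.177 m → τ = 354.9 N·m clockwise.
Wall normal N acts horizontally at the top; its moment arm is the height L sinθ = 7.01·sin51.6° = 5.494 m, counterclockwise.
Setting net torque to zero: N × 5.494 = 354.9 → N = 64.6 N.
ΣFx = 0 ⇒ f = N_wall = 64.6 N. ΣFy = 0 ⇒ N_floor = 163 N.
μ_min = f / N_floor = 64.6 / 163 = 0.396.

μ_min ≈ 0.396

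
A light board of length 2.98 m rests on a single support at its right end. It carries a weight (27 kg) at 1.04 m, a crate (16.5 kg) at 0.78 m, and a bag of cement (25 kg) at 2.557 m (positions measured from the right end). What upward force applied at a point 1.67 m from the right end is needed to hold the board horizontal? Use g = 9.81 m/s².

F ≈ 616 N

Taking torques about the right end:
Weight: 27 × 9.81 = 264.9 N down at 1.04 m → arm 1.04 m, τ = 264.9 × 1.04 = 275.5 N·m counterclockwise.
Crate: 16.5 × 9.81 = 161.9 N down at 0.78 m → arm 0.78 m, τ = 161.9 × 0.78 = 126.3 N·m counterclockwise.
Bag of cement: 25 × 9.81 = 245.2 N down at 2.557 m → arm 2.557 m, τ = 245.2 × 2.557 = 627 N·m counterclockwise.
Net moment of the loads = 1029 N·m counterclockwise.
The upward force F acts at a point 1.67 m from the right end, arm 1.67 m, giving F × 1.67 clockwise.
Στ = 0 ⇒ F × 1.67 = 1029 ⇒ F = 1029 / 1.67 = 616 N.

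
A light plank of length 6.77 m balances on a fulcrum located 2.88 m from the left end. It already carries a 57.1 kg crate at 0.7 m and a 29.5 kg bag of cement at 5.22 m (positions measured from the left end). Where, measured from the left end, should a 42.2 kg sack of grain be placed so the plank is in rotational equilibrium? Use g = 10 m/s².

x ≈ 4.19 m from the left end

Sum moments about the fulcrum (at 2.88 m from the left end) (the support reaction has zero arm there).
Crate: 57.1 × 10 = 571 N down at 0.7 m → arm 2.18 m, τ = 571 × 2.18 = 1245 N·m counterclockwise.
Bag of cement: 29.5 × 10 = 295 N down at 5.22 m → arm 2.34 m, τ = 295 × 2.34 = 690.3 N·m clockwise.
Net moment of existing loads = 554.7 N·m counterclockwise.
The sack of grain weighs 42.2 × 10 = 422 N and must supply an equal clockwise moment, so its lever arm about the fulcrum is 554.7 / 422 = 1.31 m.
That puts it at 2.88 + 1.31 = 4.19 m from the left end.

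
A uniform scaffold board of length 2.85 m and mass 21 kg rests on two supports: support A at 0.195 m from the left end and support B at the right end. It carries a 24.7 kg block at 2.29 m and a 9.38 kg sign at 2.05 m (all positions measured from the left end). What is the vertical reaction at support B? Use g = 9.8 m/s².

R_B ≈ 351 N

About support A:
Beam weight: 21 × 9.8 = 205.8 N down at 1.425 m → arm 1.23 m, τ = 205.8 × 1.23 = 253.1 N·m clockwise.
Block: 24.7 × 9.8 = 242.1 N down at 2.29 m → arm 2.095 m, τ = 242.1 × 2.095 = 507.2 N·m clockwise.
Sign: 9.38 × 9.8 = 91.92 N down at 2.05 m → arm 1.855 m, τ = 91.92 × 1.855 = 170.5 N·m clockwise.
Net load moment about support A = 930.8 N·m clockwise.
Reaction R at support B is upward at 2.85 m, arm 2.655 m → moment R × 2.655 counterclockwise.
Στ = 0 ⇒ R × 2.655 = 930.8 ⇒ R = 351 N.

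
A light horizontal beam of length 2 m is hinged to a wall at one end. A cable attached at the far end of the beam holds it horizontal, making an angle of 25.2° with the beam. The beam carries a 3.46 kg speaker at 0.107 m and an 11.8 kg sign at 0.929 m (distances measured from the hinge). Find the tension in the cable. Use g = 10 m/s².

T ≈ 133 N

Taking torques about the hinge:
Speaker: 3.46 × 10 = 34.6 N down at 0.107 m → arm 0.107 m, τ = 34.6 × 0.107 = 3.702 N·m clockwise.
Sign: 11.8 × 10 = 118 N down at 0.929 m → arm 0.929 m, τ = 118 × 0.929 = 109.6 N·m clockwise.
Total clockwise load moment = 113.3 N·m.
The cable tension T acts at 2 m; only its component perpendicular to the beam, T sinθ, produces torque. sin 25.2° = 0.4258.
Balancing moments: T × 2 × 0.4258 = 113.3, giving T = 113.3 / 0.8516 = 133 N.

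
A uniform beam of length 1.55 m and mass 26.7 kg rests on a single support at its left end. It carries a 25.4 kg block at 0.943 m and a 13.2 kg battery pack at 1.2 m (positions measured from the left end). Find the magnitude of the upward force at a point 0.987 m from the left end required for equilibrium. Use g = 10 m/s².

F ≈ 613 N

Choose the left end as the axis so the unknown pivot reaction has zero arm there.
Beam weight: 26.7 × 10 = 267 N down at 0.775 m → arm 0.775 m, τ = 267 × 0.775 = 206.9 N·m clockwise.
Block: 25.4 × 10 = 254 N down at 0.943 m → arm 0.943 m, τ = 254 × 0.943 = 239.5 N·m clockwise.
Battery pack: 13.2 × 10 = 132 N down at 1.2 m → arm 1.2 m, τ = 132 × 1.2 = 158.4 N·m clockwise.
Net moment of the loads = 604.8 N·m clockwise.
The upward force F acts at a point 0.987 m from the left end, arm 0.987 m, giving F × 0.987 counterclockwise.
For rotational equilibrium, F × 0.987 = 604.8, so F = 604.8 / 0.987 = 613 N.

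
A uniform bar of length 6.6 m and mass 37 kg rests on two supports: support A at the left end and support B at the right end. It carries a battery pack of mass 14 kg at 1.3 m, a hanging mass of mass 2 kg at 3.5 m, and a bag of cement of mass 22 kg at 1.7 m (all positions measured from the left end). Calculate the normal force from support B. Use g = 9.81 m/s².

R_B ≈ 275 N

Take moments about support A.
Beam weight: 37 × 9.81 = 363 N down at 3.3 m → arm 3.3 m, τ = 363 × 3.3 = 1198 N·m clockwise.
Battery pack: 14 × 9.81 = 137.3 N down at 1.3 m → arm 1.3 m, τ = 137.3 × 1.3 = 178.5 N·m clockwise.
Hanging mass: 2 × 9.81 = 19.62 N down at 3.5 m → arm 3.5 m, τ = 19.62 × 3.5 = 68.67 N·m clockwise.
Bag of cement: 22 × 9.81 = 215.8 N down at 1.7 m → arm 1.7 m, τ = 215.8 × 1.7 = 366.9 N·m clockwise.
Net load moment about support A = 1812 N·m clockwise.
Reaction R at support B is upward at 6.6 m, arm 6.6 m → moment R × 6.6 counterclockwise.
Στ = 0 ⇒ R × 6.6 = 1812 ⇒ R = 275 N.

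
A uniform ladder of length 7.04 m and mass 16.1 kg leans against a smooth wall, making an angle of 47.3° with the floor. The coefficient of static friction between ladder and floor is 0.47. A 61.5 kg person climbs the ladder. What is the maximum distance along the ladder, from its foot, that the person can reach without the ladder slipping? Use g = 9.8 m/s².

Choose the foot of the ladder as the axis so the floor normal and friction both act there and drop out.
Ladder weight 16.1×9.8 = 157.8 N acts at 3.52 m along the ladder; its horizontal arm is 3.52·cos47.3° = 2.387 m → τ = 376.7 N·m clockwise.
Person weight 61.5×9.8 = 602.7 N at distance d → arm d·cos47.3° → τ = 602.7·d·0.6782 clockwise.
Wall normal N at the top has arm L sinθ = 5.174 m counterclockwise, so Στ = 0 gives N·5.174 = 376.7 + 408.8·d.
ΣFy = 0 ⇒ N_floor = 760.5 N, so the maximum friction is μ_s·N_floor = 0.47×760.5 = 357.4 N. ΣFx = 0 ⇒ N_wall = f, so at the slipping point N = 357.4 N.
Substituting: 357.4×5.174 = 376.7 + 408.8·d ⇒ d = (1849 − 376.7) / 408.8 = 3.6 m.

d ≈ 3.6 m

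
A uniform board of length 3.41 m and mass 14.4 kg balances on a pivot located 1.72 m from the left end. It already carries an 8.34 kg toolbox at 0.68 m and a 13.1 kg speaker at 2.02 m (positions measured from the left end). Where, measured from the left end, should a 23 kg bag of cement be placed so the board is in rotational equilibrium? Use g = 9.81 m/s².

x ≈ 1.94 m from the left end

About the pivot (at 1.72 m from the left end):
Beam weight: 14.4 × 9.81 = 141.3 N down at 1.705 m → arm 0.015 m, τ = 141.3 × 0.015 = 2.119 N·m counterclockwise.
Toolbox: 8.34 × 9.81 = 81.82 N down at 0.68 m → arm 1.04 m, τ = 81.82 × 1.04 = 85.09 N·m counterclockwise.
Speaker: 13.1 × 9.81 = 128.5 N down at 2.02 m → arm 0.3 m, τ = 128.5 × 0.3 = 38.55 N·m clockwise.
Net moment of existing loads = 48.66 N·m counterclockwise.
The bag of cement weighs 23 × 9.81 = 225.6 N and must supply an equal clockwise moment, so its lever arm about the pivot is 48.66 / 225.6 = 0.216 m.
That puts it at 1.72 + 0.216 = 1.94 m from the left end.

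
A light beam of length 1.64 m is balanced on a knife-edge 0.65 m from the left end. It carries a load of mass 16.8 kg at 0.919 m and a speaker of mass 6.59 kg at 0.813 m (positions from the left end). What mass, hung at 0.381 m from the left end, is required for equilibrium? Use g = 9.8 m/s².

Take moments about the knife-edge (at 0.65 m from the left end).
Load: 16.8 × 9.8 = 164.6 N down at 0.919 m → arm 0.269 m, τ = 164.6 × 0.269 = 44.28 N·m clockwise.
Speaker: 6.59 × 9.8 = 64.58 N down at 0.813 m → arm 0.163 m, τ = 64.58 × 0.163 = 10.53 N·m clockwise.
Net moment of known loads = 54.81 N·m clockwise.
An unknown mass m at 0.381 m has arm 0.269 m; its moment is m·g·0.269 counterclockwise.
Balancing moments: m × 9.8 × 0.269 = 54.81, giving m = 54.81 / (9.8 × 0.269) = 20.8 kg.

m ≈ 20.8 kg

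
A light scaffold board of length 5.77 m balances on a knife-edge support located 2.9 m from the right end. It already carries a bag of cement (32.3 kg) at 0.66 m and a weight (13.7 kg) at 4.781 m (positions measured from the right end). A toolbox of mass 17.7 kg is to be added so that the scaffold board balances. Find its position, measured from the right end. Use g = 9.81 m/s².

Take moments about the knife-edge support (at 2.9 m from the right end).
Bag of cement: 32.3 × 9.81 = 316.9 N down at 0.66 m → arm 2.24 m, τ = 316.9 × 2.24 = 709.9 N·m clockwise.
Weight: 13.7 × 9.81 = 134.4 N down at 4.781 m → arm 1.881 m, τ = 134.4 × 1.881 = 252.8 N·m counterclockwise.
Net moment of existing loads = 457.1 N·m clockwise.
The toolbox weighs 17.7 × 9.81 = 173.6 N and must supply an equal counterclockwise moment, so its lever arm about the knife-edge support is 457.1 / 173.6 = 2.63 m.
That puts it at 2.9 + 2.63 = 5.53 m from the right end.

x ≈ 5.53 m from the right end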